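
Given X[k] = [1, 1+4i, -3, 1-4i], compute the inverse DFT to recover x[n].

x[n] = (1/4) Σ(k=0 to 3) X[k] · e^(2πikn/4)

Computing each x[n]:
x[0] = 0
x[1] = -1
x[2] = -1
x[3] = 3

x = [0, -1, -1, 3]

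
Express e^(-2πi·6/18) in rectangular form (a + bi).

ω_18^6 = e^(-2πi·6/18)
= cos(-2π·6/18) + i·sin(-2π·6/18)
= cos(-12π/18) + i·sin(-12π/18)

ω_18^6 = cos(-12π/18) + i·sin(-12π/18) = -0.5000-0.8660i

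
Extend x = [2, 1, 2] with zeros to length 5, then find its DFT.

Original 3-point DFT: [5, 0.5000+0.8660i, 0.5000-0.8660i]
Zero-padded 5-point DFT provides frequency interpolation.

DFT_5([x, 0, ...]) = [5, 0.6910-2.1266i, 1.8090+1.3143i, 1.8090-1.3143i, 0.6910+2.1266i]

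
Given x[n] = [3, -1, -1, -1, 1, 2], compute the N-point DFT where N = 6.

X[k] = Σ(n=0 to 5) x[n] · ω_6^(nk)
where ω_6 = e^(-2πi/6)

Computing each X[k]:
X[0] = 3
X[1] = 4.5000+4.3301i
X[2] = 1.5000+0.8660i
X[3] = 3
X[4] = 1.5000-0.8660i
X[5] = 4.5000-4.3301i

X = [3, 4.5000+4.3301i, 1.5000+0.8660i, 3, 1.5000-0.8660i, 4.5000-4.3301i]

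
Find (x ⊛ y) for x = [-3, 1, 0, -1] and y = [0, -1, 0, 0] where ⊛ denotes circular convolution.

(x ⊛ y)[n] = Σ(m=0 to 3) x[m] · y[(n-m) mod 4]

Computing each output sample:
(x ⊛ y)[0] = 1
(x ⊛ y)[1] = 3
(x ⊛ y)[2] = -1
(x ⊛ y)[3] = 0

x ⊛ y = [1, 3, -1, 0]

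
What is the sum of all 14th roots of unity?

Sum of all nth roots of unity equals 0 for n > 1 (geometric series with r ≠ 1).

0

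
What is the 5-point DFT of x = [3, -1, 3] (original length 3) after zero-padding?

Original 3-point DFT: [5, 2.0000+3.4641i, 2.0000-3.4641i]
Zero-padded 5-point DFT provides frequency interpolation.

DFT_5([x, 0, ...]) = [5, 0.2639-0.8123i, 4.7361+3.4410i, 4.7361-3.4410i, 0.2639+0.8123i]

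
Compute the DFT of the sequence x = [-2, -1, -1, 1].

X[k] = Σ(n=0 to 3) x[n] · ω_4^(nk)
where ω_4 = e^(-2πi/4)

Computing each X[k]:
X[0] = -3
X[1] = -1+2i
X[2] = -3
X[3] = -1-2i

X = [-3, -1+2i, -3, -1-2i]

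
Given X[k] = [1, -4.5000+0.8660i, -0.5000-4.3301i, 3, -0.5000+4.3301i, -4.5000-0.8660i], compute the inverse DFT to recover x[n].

x[n] = (1/6) Σ(k=0 to 5) X[k] · e^(2πikn/6)

Computing each x[n]:
x[0] = -1
x[1] = 0
x[2] = 0
x[3] = 1
x[4] = 3
x[5] = -2

x = [-1, 0, 0, 1, 3, -2]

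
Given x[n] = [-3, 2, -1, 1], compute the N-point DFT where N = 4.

X[k] = Σ(n=0 to 3) x[n] · ω_4^(nk)
where ω_4 = e^(-2πi/4)

Computing each X[k]:
X[0] = -1
X[1] = -2-1i
X[2] = -7
X[3] = -2+1i

X = [-1, -2-1i, -7, -2+1i]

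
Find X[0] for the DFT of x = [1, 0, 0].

X[0] = Σ(n=0 to 2) x[n] · ω_3^0 = Σ x[n]
= (1) + (0) + (0)

X[0] = 1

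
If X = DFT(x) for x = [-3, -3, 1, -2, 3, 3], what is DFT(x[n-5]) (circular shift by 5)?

Time shift by 5: X_shifted[k] = ω_6^(5k) · X[k]
Shifted x = [-3, 1, -2, 3, 3, -3]

DFT(x[n-5]) = [-1, -7.5000+0.8660i, 0.5000-7.7942i, -3, 0.5000+7.7942i, -7.5000-0.8660i]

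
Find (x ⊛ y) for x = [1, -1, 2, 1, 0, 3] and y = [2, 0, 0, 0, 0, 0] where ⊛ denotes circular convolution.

(x ⊛ y)[n] = Σ(m=0 to 5) x[m] · y[(n-m) mod 6]

Computing each output sample:
(x ⊛ y)[0] = 2
(x ⊛ y)[1] = -2
(x ⊛ y)[2] = 4
(x ⊛ y)[3] = 2
(x ⊛ y)[4] = 0
(x ⊛ y)[5] = 6

x ⊛ y = [2, -2, 4, 2, 0, 6]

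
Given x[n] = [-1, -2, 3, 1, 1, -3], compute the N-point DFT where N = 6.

X[k] = Σ(n=0 to 5) x[n] · ω_6^(nk)
where ω_6 = e^(-2πi/6)

Computing each X[k]:
X[0] = -1
X[1] = -6.5000-2.5981i
X[2] = 0.5000+0.8660i
X[3] = 7
X[4] = 0.5000-0.8660i
X[5] = -6.5000+2.5981i

X = [-1, -6.5000-2.5981i, 0.5000+0.8660i, 7, 0.5000-0.8660i, -6.5000+2.5981i]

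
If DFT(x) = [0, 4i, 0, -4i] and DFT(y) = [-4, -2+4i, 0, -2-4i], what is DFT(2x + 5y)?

By linearity: DFT(2x + 5y) = 2·DFT(x) + 5·DFT(y)
= 2·[0, 4i, 0, -4i] + 5·[-4, -2+4i, 0, -2-4i]

Computing element-wise:
Z[0] = 2·(0) + 5·(-4) = -20
Z[1] = 2·(4i) + 5·(-2+4i) = -10+28i
Z[2] = 2·(0) + 5·(0) = 0
Z[3] = 2·(-4i) + 5·(-2-4i) = -10-28i

DFT(2x + 5y) = 2·X + 5·Y = [-20, -10+28i, 0, -10-28i]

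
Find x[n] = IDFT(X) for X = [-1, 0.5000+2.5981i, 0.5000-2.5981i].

x[n] = (1/3) Σ(k=0 to 2) X[k] · e^(2πikn/3)

Computing each x[n]:
x[0] = 0
x[1] = -2
x[2] = 1

x = [0, -2, 1]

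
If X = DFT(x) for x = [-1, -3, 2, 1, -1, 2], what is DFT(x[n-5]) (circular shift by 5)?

Time shift by 5: X_shifted[k] = ω_6^(5k) · X[k]
Shifted x = [-3, 2, 1, -1, 2, -1]

DFT(x[n-5]) = [0, -3.0000-1.7321i, -6.0000-3.4641i, 0, -6.0000+3.4641i, -3.0000+1.7321i]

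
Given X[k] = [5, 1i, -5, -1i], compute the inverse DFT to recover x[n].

x[n] = (1/4) Σ(k=0 to 3) X[k] · e^(2πikn/4)

Computing each x[n]:
x[0] = 0
x[1] = 2
x[2] = 0
x[3] = 3

x = [0, 2, 0, 3]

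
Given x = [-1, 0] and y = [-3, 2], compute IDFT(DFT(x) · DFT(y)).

(x ⊛ y)[n] = Σ(m=0 to 1) x[m] · y[(n-m) mod 2]

Computing each output sample:
(x ⊛ y)[0] = 3
(x ⊛ y)[1] = -2

x ⊛ y = [3, -2]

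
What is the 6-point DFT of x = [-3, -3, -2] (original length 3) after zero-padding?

Original 3-point DFT: [-8, -0.5000+0.8660i, -0.5000-0.8660i]
Zero-padded 6-point DFT provides frequency interpolation.

DFT_6([x, 0, ...]) = [-8, -3.5000+4.3301i, -0.5000+0.8660i, -2, -0.5000-0.8660i, -3.5000-4.3301i]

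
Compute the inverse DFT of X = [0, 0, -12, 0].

x[n] = (1/4) Σ(k=0 to 3) X[k] · e^(2πikn/4)

Computing each x[n]:
x[0] = -3
x[1] = 3
x[2] = -3
x[3] = 3

x = [-3, 3, -3, 3]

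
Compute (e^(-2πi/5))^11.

Since ω_5^5 = 1, powers reduce modulo 5.
11 mod 5 = 1
So ω_5^11 = ω_5^1 = e^(-2πi·1/5)

ω_5^11 = ω_5^1 = 0.3090-0.9511i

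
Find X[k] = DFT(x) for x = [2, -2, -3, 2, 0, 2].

X[k] = Σ(n=0 to 5) x[n] · ω_6^(nk)
where ω_6 = e^(-2πi/6)

Computing each X[k]:
X[0] = 1
X[1] = 1.5000+6.0622i
X[2] = 5.5000+0.8660i
X[3] = -3
X[4] = 5.5000-0.8660i
X[5] = 1.5000-6.0622i

X = [1, 1.5000+6.0622i, 5.5000+0.8660i, -3, 5.5000-0.8660i, 1.5000-6.0622i]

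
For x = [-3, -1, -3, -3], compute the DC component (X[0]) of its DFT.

X[0] = Σ(n=0 to 3) x[n] · ω_4^0 = Σ x[n]
= (-3) + (-1) + (-3) + (-3)

X[0] = -10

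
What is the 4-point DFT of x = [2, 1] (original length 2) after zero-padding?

Original 2-point DFT: [3, 1]
Zero-padded 4-point DFT provides frequency interpolation.

DFT_4([x, 0, ...]) = [3, 2-1i, 1, 2+1i]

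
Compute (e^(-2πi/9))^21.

Since ω_9^9 = 1, powers reduce modulo 9.
21 mod 9 = 3
So ω_9^21 = ω_9^3 = e^(-2πi·3/9)

ω_9^21 = ω_9^3 = -0.5000-0.8660i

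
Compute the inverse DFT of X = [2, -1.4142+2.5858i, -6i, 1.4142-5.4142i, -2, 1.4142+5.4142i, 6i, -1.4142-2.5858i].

x[n] = (1/8) Σ(k=0 to 7) X[k] · e^(2πikn/8)

Computing each x[n]:
x[0] = 0
x[1] = 2
x[2] = -2
x[3] = 0
x[4] = 0
x[5] = 2
x[6] = 2
x[7] = -2

x = [0, 2, -2, 0, 0, 2, 2, -2]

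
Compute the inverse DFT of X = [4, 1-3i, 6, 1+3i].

x[n] = (1/4) Σ(k=0 to 3) X[k] · e^(2πikn/4)

Computing each x[n]:
x[0] = 3
x[1] = 1
x[2] = 2
x[3] = -2

x = [3, 1, 2, -2]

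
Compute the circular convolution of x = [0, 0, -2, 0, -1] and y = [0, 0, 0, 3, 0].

(x ⊛ y)[n] = Σ(m=0 to 4) x[m] · y[(n-m) mod 5]

Computing each output sample:
(x ⊛ y)[0] = -6
(x ⊛ y)[1] = 0
(x ⊛ y)[2] = -3
(x ⊛ y)[3] = 0
(x ⊛ y)[4] = 0

x ⊛ y = [-6, 0, -3, 0, 0]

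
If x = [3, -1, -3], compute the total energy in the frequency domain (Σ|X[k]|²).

Parseval: Σ|x[n]|² = (1/N)Σ|X[k]|², so Σ|X[k]|² = N·Σ|x[n]|² = 3·19.0000

Σ|X[k]|² = N·Σ|x[n]|² = 3·19.0000 = 57.0000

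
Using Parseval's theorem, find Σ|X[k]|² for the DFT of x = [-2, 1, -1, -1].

Parseval: Σ|x[n]|² = (1/N)Σ|X[k]|², so Σ|X[k]|² = N·Σ|x[n]|² = 4·7.0000

Σ|X[k]|² = N·Σ|x[n]|² = 4·7.0000 = 28.0000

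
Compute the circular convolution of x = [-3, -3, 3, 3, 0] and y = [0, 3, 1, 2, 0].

(x ⊛ y)[n] = Σ(m=0 to 4) x[m] · y[(n-m) mod 5]

Computing each output sample:
(x ⊛ y)[0] = 9
(x ⊛ y)[1] = -3
(x ⊛ y)[2] = -12
(x ⊛ y)[3] = 0
(x ⊛ y)[4] = 6

x ⊛ y = [9, -3, -12, 0, 6]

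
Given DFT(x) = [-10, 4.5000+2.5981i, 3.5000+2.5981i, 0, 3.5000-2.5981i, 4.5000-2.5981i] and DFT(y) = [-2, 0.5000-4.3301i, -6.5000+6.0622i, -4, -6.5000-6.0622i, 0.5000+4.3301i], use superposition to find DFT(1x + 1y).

By linearity: DFT(1x + 1y) = 1·DFT(x) + 1·DFT(y)
= 1·[-10, 4.5000+2.5981i, 3.5000+2.5981i, 0, 3.5000-2.5981i, 4.5000-2.5981i] + 1·[-2, 0.5000-4.3301i, -6.5000+6.0622i, -4, -6.5000-6.0622i, 0.5000+4.3301i]

Computing element-wise:
Z[0] = 1·(-10) + 1·(-2) = -12
Z[1] = 1·(4.5000+2.5981i) + 1·(0.5000-4.3301i) = 5.0000-1.7320i
Z[2] = 1·(3.5000+2.5981i) + 1·(-6.5000+6.0622i) = -3.0000+8.6603i
Z[3] = 1·(0) + 1·(-4) = -4
Z[4] = 1·(3.5000-2.5981i) + 1·(-6.5000-6.0622i) = -3.0000-8.6603i
Z[5] = 1·(4.5000-2.5981i) + 1·(0.5000+4.3301i) = 5.0000+1.7320i

DFT(1x + 1y) = 1·X + 1·Y = [-12, 5.0000-1.7320i, -3.0000+8.6603i, -4, -3.0000-8.6603i, 5.0000+1.7320i]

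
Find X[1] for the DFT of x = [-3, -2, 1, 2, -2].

X[1] = Σ(n=0 to 4) x[n] · ω_5^(1n) where ω_5 = e^(-2πi/5)
= (-3)·ω_5^0 + (-2)·ω_5^1 + (1)·ω_5^2 + (2)·ω_5^3 + (-2)·ω_5^4

X[1] = -6.6631+0.5878i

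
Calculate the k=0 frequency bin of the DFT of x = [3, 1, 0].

X[0] = Σ(n=0 to 2) x[n] · ω_3^0 = Σ x[n]
= (3) + (1) + (0)

X[0] = 4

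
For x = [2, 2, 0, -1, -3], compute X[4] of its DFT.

X[4] = Σ(n=0 to 4) x[n] · ω_5^(4n) where ω_5 = e^(-2πi/5)
= (2)·ω_5^0 + (2)·ω_5^4 + (0)·ω_5^8 + (-1)·ω_5^12 + (-3)·ω_5^16

X[4] = 2.5000+5.3431i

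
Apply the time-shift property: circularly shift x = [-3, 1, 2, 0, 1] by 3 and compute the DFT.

Time shift by 3: X_shifted[k] = ω_5^(3k) · X[k]
Shifted x = [2, 0, 1, -3, 1]

DFT(x[n-3]) = [1, 3.9271-1.4001i, 0.5729+4.3920i, 0.5729-4.3920i, 3.9271+1.4001i]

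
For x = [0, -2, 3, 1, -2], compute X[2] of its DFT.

X[2] = Σ(n=0 to 4) x[n] · ω_5^(2n) where ω_5 = e^(-2πi/5)
= (0)·ω_5^0 + (-2)·ω_5^2 + (3)·ω_5^4 + (1)·ω_5^6 + (-2)·ω_5^8

X[2] = 4.4721+1.9021i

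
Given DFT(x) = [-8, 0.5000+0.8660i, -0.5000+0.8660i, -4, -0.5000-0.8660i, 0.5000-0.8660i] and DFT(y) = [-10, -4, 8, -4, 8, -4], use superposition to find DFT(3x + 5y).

By linearity: DFT(3x + 5y) = 3·DFT(x) + 5·DFT(y)
= 3·[-8, 0.5000+0.8660i, -0.5000+0.8660i, -4, -0.5000-0.8660i, 0.5000-0.8660i] + 5·[-10, -4, 8, -4, 8, -4]

Computing element-wise:
Z[0] = 3·(-8) + 5·(-10) = -74
Z[1] = 3·(0.5000+0.8660i) + 5·(-4) = -18.5000+2.5980i
Z[2] = 3·(-0.5000+0.8660i) + 5·(8) = 38.5000+2.5980i
Z[3] = 3·(-4) + 5·(-4) = -32
Z[4] = 3·(-0.5000-0.8660i) + 5·(8) = 38.5000-2.5980i
Z[5] = 3·(0.5000-0.8660i) + 5·(-4) = -18.5000-2.5980i

DFT(3x + 5y) = 3·X + 5·Y = [-74, -18.5000+2.5980i, 38.5000+2.5980i, -32, 38.5000-2.5980i, -18.5000-2.5980i]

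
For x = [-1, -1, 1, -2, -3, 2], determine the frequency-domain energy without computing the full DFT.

Parseval: Σ|x[n]|² = (1/N)Σ|X[k]|², so Σ|X[k]|² = N·Σ|x[n]|² = 6·20.0000

Σ|X[k]|² = N·Σ|x[n]|² = 6·20.0000 = 120.0000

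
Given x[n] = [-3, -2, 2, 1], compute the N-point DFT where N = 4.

X[k] = Σ(n=0 to 3) x[n] · ω_4^(nk)
where ω_4 = e^(-2πi/4)

Computing each X[k]:
X[0] = -2
X[1] = -5+3i
X[2] = 0
X[3] = -5-3i

X = [-2, -5+3i, 0, -5-3i]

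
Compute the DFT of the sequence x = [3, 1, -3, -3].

X[k] = Σ(n=0 to 3) x[n] · ω_4^(nk)
where ω_4 = e^(-2πi/4)

Computing each X[k]:
X[0] = -2
X[1] = 6-4i
X[2] = 2
X[3] = 6+4i

X = [-2, 6-4i, 2, 6+4i]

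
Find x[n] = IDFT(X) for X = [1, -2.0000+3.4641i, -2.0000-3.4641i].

x[n] = (1/3) Σ(k=0 to 2) X[k] · e^(2πikn/3)

Computing each x[n]:
x[0] = -1
x[1] = -1
x[2] = 3

x = [-1, -1, 3]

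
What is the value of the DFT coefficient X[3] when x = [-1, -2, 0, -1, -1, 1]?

X[3] = Σ(n=0 to 5) x[n] · ω_6^(3n) where ω_6 = e^(-2πi/6)
= (-1)·ω_6^0 + (-2)·ω_6^3 + (0)·ω_6^6 + (-1)·ω_6^9 + (-1)·ω_6^12 + (1)·ω_6^15

X[3] = 0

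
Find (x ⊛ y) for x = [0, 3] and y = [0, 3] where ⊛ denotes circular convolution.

(x ⊛ y)[n] = Σ(m=0 to 1) x[m] · y[(n-m) mod 2]

Computing each output sample:
(x ⊛ y)[0] = 9
(x ⊛ y)[1] = 0

x ⊛ y = [9, 0]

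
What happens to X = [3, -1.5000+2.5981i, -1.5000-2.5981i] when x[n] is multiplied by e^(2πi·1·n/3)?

Modulation property: DFT(ω_3^(-1n)·x[n]) = X[(k-1) mod 3], so circularly shift X by 1 positions.

X[k-1] = [-1.5000-2.5981i, 3, -1.5000+2.5981i]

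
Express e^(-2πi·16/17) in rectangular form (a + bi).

ω_17^16 = e^(-2πi·16/17)
= cos(-2π·16/17) + i·sin(-2π·16/17)
= cos(-32π/17) + i·sin(-32π/17)

ω_17^16 = cos(-32π/17) + i·sin(-32π/17) = 0.9325+0.3612i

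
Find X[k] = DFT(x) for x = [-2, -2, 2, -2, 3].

X[k] = Σ(n=0 to 4) x[n] · ω_5^(nk)
where ω_5 = e^(-2πi/5)

Computing each X[k]:
X[0] = -1
X[1] = -1.6910+2.4041i
X[2] = -2.8090+6.7432i
X[3] = -2.8090-6.7432i
X[4] = -1.6910-2.4041i

X = [-1, -1.6910+2.4041i, -2.8090+6.7432i, -2.8090-6.7432i, -1.6910-2.4041i]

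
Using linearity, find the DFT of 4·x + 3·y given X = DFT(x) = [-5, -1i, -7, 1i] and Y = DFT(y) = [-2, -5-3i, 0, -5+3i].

By linearity: DFT(4x + 3y) = 4·DFT(x) + 3·DFT(y)
= 4·[-5, -1i, -7, 1i] + 3·[-2, -5-3i, 0, -5+3i]

Computing element-wise:
Z[0] = 4·(-5) + 3·(-2) = -26
Z[1] = 4·(-1i) + 3·(-5-3i) = -15-13i
Z[2] = 4·(-7) + 3·(0) = -28
Z[3] = 4·(1i) + 3·(-5+3i) = -15+13i

DFT(4x + 3y) = 4·X + 3·Y = [-26, -15-13i, -28, -15+13i]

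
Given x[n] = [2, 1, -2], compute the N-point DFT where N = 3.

X[k] = Σ(n=0 to 2) x[n] · ω_3^(nk)
where ω_3 = e^(-2πi/3)

Computing each X[k]:
X[0] = 1
X[1] = 2.5000-2.5981i
X[2] = 2.5000+2.5981i

X = [1, 2.5000-2.5981i, 2.5000+2.5981i]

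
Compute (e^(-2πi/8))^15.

Since ω_8^8 = 1, powers reduce modulo 8.
15 mod 8 = 7
So ω_8^15 = ω_8^7 = e^(-2πi·7/8)

ω_8^15 = ω_8^7 = 0.7071+0.7071i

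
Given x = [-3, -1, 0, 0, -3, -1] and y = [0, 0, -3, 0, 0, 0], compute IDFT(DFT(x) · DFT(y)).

(x ⊛ y)[n] = Σ(m=0 to 5) x[m] · y[(n-m) mod 6]

Computing each output sample:
(x ⊛ y)[0] = 9
(x ⊛ y)[1] = 3
(x ⊛ y)[2] = 9
(x ⊛ y)[3] = 3
(x ⊛ y)[4] = 0
(x ⊛ y)[5] = 0

x ⊛ y = [9, 3, 9, 3, 0, 0]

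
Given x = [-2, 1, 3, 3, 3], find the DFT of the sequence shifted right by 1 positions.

Time shift by 1: X_shifted[k] = ω_5^(1k) · X[k]
Shifted x = [3, -2, 1, 3, 3]

DFT(x[n-1]) = [8, 0.0729+5.9309i, 3.4271+1.0368i, 3.4271-1.0368i, 0.0729-5.9309i]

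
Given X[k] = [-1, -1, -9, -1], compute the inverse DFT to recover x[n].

x[n] = (1/4) Σ(k=0 to 3) X[k] · e^(2πikn/4)

Computing each x[n]:
x[0] = -3
x[1] = 2
x[2] = -2
x[3] = 2

x = [-3, 2, -2, 2]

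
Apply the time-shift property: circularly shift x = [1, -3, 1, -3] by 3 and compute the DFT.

Time shift by 3: X_shifted[k] = ω_4^(3k) · X[k]
Shifted x = [-3, 1, -3, 1]

DFT(x[n-3]) = [-4, 0, -8, 0]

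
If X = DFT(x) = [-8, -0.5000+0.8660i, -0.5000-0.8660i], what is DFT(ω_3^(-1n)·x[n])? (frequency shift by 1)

Modulation property: DFT(ω_3^(-1n)·x[n]) = X[(k-1) mod 3], so circularly shift X by 1 positions.

X[k-1] = [-0.5000-0.8660i, -8, -0.5000+0.8660i]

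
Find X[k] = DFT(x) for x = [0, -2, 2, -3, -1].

X[k] = Σ(n=0 to 4) x[n] · ω_5^(nk)
where ω_5 = e^(-2πi/5)

Computing each X[k]:
X[0] = -4
X[1] = -0.1180-1.9879i
X[2] = 2.1180+5.3431i
X[3] = 2.1180-5.3431i
X[4] = -0.1180+1.9879i

X = [-4, -0.1180-1.9879i, 2.1180+5.3431i, 2.1180-5.3431i, -0.1180+1.9879i]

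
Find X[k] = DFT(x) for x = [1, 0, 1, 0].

X[k] = Σ(n=0 to 3) x[n] · ω_4^(nk)
where ω_4 = e^(-2πi/4)

Computing each X[k]:
X[0] = 2
X[1] = 0
X[2] = 2
X[3] = 0

X = [2, 0, 2, 0]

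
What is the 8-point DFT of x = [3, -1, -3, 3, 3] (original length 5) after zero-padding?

Original 5-point DFT: [5, 3.6180+7.3309i, 1.3820-3.3552i, 1.3820+3.3552i, 3.6180-7.3309i]
Zero-padded 8-point DFT provides frequency interpolation.

DFT_8([x, 0, ...]) = [5, -2.8284+1.5858i, 9+4i, 2.8284-4.4142i, 1, 2.8284+4.4142i, 9-4i, -2.8284-1.5858i]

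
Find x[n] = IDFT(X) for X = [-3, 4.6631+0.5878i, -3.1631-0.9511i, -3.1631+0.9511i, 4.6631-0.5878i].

x[n] = (1/5) Σ(k=0 to 4) X[k] · e^(2πikn/5)

Computing each x[n]:
x[0] = 0
x[1] = 1
x[2] = -3
x[3] = -2
x[4] = 1

x = [0, 1, -3, -2, 1]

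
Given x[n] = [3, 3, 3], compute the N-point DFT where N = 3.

X[k] = Σ(n=0 to 2) x[n] · ω_3^(nk)
where ω_3 = e^(-2πi/3)

Computing each X[k]:
X[0] = 9
X[1] = 0
X[2] = 0

X = [9, 0, 0]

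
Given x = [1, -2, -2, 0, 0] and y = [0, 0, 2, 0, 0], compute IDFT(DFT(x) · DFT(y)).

(x ⊛ y)[n] = Σ(m=0 to 4) x[m] · y[(n-m) mod 5]

Computing each output sample:
(x ⊛ y)[0] = 0
(x ⊛ y)[1] = 0
(x ⊛ y)[2] = 2
(x ⊛ y)[3] = -4
(x ⊛ y)[4] = -4

x ⊛ y = [0, 0, 2, -4, -4]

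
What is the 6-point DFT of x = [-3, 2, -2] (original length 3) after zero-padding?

Original 3-point DFT: [-3, -3.0000-3.4641i, -3.0000+3.4641i]
Zero-padded 6-point DFT provides frequency interpolation.

DFT_6([x, 0, ...]) = [-3, -1, -3.0000-3.4641i, -7, -3.0000+3.4641i, -1]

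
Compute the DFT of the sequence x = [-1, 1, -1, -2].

X[k] = Σ(n=0 to 3) x[n] · ω_4^(nk)
where ω_4 = e^(-2πi/4)

Computing each X[k]:
X[0] = -3
X[1] = -3i
X[2] = -1
X[3] = 3i

X = [-3, -3i, -1, 3i]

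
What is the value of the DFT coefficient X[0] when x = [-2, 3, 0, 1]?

X[0] = Σ(n=0 to 3) x[n] · ω_4^0 = Σ x[n]
= (-2) + (3) + (0) + (1)

X[0] = 2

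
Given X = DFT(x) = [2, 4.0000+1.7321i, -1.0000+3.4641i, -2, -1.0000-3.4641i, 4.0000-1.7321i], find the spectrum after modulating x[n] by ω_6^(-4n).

Modulation property: DFT(ω_6^(-4n)·x[n]) = X[(k-4) mod 6], so circularly shift X by 4 positions.

X[k-4] = [-1.0000+3.4641i, -2, -1.0000-3.4641i, 4.0000-1.7321i, 2, 4.0000+1.7321i]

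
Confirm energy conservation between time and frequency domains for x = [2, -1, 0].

Time domain:
Σ|x[n]|² = |2|² + |-1|² + |0|² = 5.0000

Frequency domain:
(1/3)Σ|X[k]|² = (1/3)(|1|² + |2.5000+0.8660i|² + |2.5000-0.8660i|²) = (1/3)·15.0000 = 5.0000

Both sides agree, confirming Parseval's theorem.

Σ|x[n]|² = (1/N)Σ|X[k]|² = 5.0000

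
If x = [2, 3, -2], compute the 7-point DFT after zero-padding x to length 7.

Original 3-point DFT: [3, 1.5000-4.3301i, 1.5000+4.3301i]
Zero-padded 7-point DFT provides frequency interpolation.

DFT_7([x, 0, ...]) = [3, 4.3155-0.3956i, 3.1344-3.7926i, -1.9499-2.8653i, -1.9499+2.8653i, 3.1344+3.7926i, 4.3155+0.3956i]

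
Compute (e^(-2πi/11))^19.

Since ω_11^11 = 1, powers reduce modulo 11.
19 mod 11 = 8
So ω_11^19 = ω_11^8 = e^(-2πi·8/11)

ω_11^19 = ω_11^8 = -0.1423+0.9898i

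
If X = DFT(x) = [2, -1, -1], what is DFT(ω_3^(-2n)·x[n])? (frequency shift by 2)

Modulation property: DFT(ω_3^(-2n)·x[n]) = X[(k-2) mod 3], so circularly shift X by 2 positions.

X[k-2] = [-1, -1, 2]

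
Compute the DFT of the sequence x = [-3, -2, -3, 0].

X[k] = Σ(n=0 to 3) x[n] · ω_4^(nk)
where ω_4 = e^(-2πi/4)

Computing each X[k]:
X[0] = -8
X[1] = 2i
X[2] = -4
X[3] = -2i

X = [-8, 2i, -4, -2i]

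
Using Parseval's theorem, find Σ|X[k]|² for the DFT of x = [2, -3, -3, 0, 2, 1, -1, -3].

Parseval: Σ|x[n]|² = (1/N)Σ|X[k]|², so Σ|X[k]|² = N·Σ|x[n]|² = 8·37.0000

Σ|X[k]|² = N·Σ|x[n]|² = 8·37.0000 = 296.0000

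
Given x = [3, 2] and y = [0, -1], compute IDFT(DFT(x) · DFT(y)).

(x ⊛ y)[n] = Σ(m=0 to 1) x[m] · y[(n-m) mod 2]

Computing each output sample:
(x ⊛ y)[0] = -2
(x ⊛ y)[1] = -3

x ⊛ y = [-2, -3]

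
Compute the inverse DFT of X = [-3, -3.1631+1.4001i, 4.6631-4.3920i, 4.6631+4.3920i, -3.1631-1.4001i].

x[n] = (1/5) Σ(k=0 to 4) X[k] · e^(2πikn/5)

Computing each x[n]:
x[0] = 0
x[1] = -2
x[2] = -1
x[3] = 3
x[4] = -3

x = [0, -2, -1, 3, -3]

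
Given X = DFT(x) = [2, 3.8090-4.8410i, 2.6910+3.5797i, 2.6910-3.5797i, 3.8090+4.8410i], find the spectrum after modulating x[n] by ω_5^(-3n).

Modulation property: DFT(ω_5^(-3n)·x[n]) = X[(k-3) mod 5], so circularly shift X by 3 positions.

X[k-3] = [2.6910+3.5797i, 2.6910-3.5797i, 3.8090+4.8410i, 2, 3.8090-4.8410i]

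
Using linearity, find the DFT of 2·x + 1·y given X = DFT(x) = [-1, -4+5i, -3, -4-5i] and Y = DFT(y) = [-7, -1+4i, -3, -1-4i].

By linearity: DFT(2x + 1y) = 2·DFT(x) + 1·DFT(y)
= 2·[-1, -4+5i, -3, -4-5i] + 1·[-7, -1+4i, -3, -1-4i]

Computing element-wise:
Z[0] = 2·(-1) + 1·(-7) = -9
Z[1] = 2·(-4+5i) + 1·(-1+4i) = -9+14i
Z[2] = 2·(-3) + 1·(-3) = -9
Z[3] = 2·(-4-5i) + 1·(-1-4i) = -9-14i

DFT(2x + 1y) = 2·X + 1·Y = [-9, -9+14i, -9, -9-14i]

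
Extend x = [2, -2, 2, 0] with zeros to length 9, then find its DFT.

Original 4-point DFT: [2, 2i, 6, -2i]
Zero-padded 9-point DFT provides frequency interpolation.

DFT_9([x, 0, ...]) = [2, 0.8152-0.6840i, -0.2267+1.2856i, 2.0000+3.4641i, 5.4115+1.9696i, 5.4115-1.9696i, 2.0000-3.4641i, -0.2267-1.2856i, 0.8152+0.6840i]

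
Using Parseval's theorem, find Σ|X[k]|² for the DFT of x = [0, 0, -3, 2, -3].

Parseval: Σ|x[n]|² = (1/N)Σ|X[k]|², so Σ|X[k]|² = N·Σ|x[n]|² = 5·22.0000

Σ|X[k]|² = N·Σ|x[n]|² = 5·22.0000 = 110.0000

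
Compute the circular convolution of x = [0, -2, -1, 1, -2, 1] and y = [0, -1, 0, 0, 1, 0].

(x ⊛ y)[n] = Σ(m=0 to 5) x[m] · y[(n-m) mod 6]

Computing each output sample:
(x ⊛ y)[0] = -2
(x ⊛ y)[1] = 1
(x ⊛ y)[2] = 0
(x ⊛ y)[3] = 2
(x ⊛ y)[4] = -1
(x ⊛ y)[5] = 0

x ⊛ y = [-2, 1, 0, 2, -1, 0]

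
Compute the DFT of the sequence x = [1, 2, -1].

X[k] = Σ(n=0 to 2) x[n] · ω_3^(nk)
where ω_3 = e^(-2πi/3)

Computing each X[k]:
X[0] = 2
X[1] = 0.5000-2.5981i
X[2] = 0.5000+2.5981i

X = [2, 0.5000-2.5981i, 0.5000+2.5981i]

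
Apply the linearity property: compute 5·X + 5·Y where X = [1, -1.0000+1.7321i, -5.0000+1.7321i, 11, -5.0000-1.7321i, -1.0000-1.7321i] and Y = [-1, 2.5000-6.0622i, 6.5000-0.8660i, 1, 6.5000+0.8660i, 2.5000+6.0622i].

By linearity: DFT(5x + 5y) = 5·DFT(x) + 5·DFT(y)
= 5·[1, -1.0000+1.7321i, -5.0000+1.7321i, 11, -5.0000-1.7321i, -1.0000-1.7321i] + 5·[-1, 2.5000-6.0622i, 6.5000-0.8660i, 1, 6.5000+0.8660i, 2.5000+6.0622i]

Computing element-wise:
Z[0] = 5·(1) + 5·(-1) = 0
Z[1] = 5·(-1.0000+1.7321i) + 5·(2.5000-6.0622i) = 7.5000-21.6505i
Z[2] = 5·(-5.0000+1.7321i) + 5·(6.5000-0.8660i) = 7.5000+4.3305i
Z[3] = 5·(11) + 5·(1) = 60
Z[4] = 5·(-5.0000-1.7321i) + 5·(6.5000+0.8660i) = 7.5000-4.3305i
Z[5] = 5·(-1.0000-1.7321i) + 5·(2.5000+6.0622i) = 7.5000+21.6505i

DFT(5x + 5y) = 5·X + 5·Y = [0, 7.5000-21.6505i, 7.5000+4.3305i, 60, 7.5000-4.3305i, 7.5000+21.6505i]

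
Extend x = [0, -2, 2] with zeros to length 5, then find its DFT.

Original 3-point DFT: [0, 3.4641i, -3.4641i]
Zero-padded 5-point DFT provides frequency interpolation.

DFT_5([x, 0, ...]) = [0, -2.2361+0.7265i, 2.2361+3.0777i, 2.2361-3.0777i, -2.2361-0.7265i]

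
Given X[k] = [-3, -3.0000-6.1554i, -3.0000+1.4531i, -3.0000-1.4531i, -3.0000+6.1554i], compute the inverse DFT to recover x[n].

x[n] = (1/5) Σ(k=0 to 4) X[k] · e^(2πikn/5)

Computing each x[n]:
x[0] = -3
x[1] = 2
x[2] = 2
x[3] = -2
x[4] = -2

x = [-3, 2, 2, -2, -2]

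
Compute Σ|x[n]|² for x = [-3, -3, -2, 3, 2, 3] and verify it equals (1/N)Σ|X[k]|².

Time domain:
Σ|x[n]|² = |-3|² + |-3|² + |-2|² + |3|² + |2|² + |3|² = 44.0000

Frequency domain:
(1/6)Σ|X[k]|² = (1/6)(|0|² + |-6.0000+8.6603i|² + |1.7321i|² + |-6|² + |-1.7321i|² + |-6.0000-8.6603i|²) = (1/6)·264.0000 = 44.0000

Both sides agree, confirming Parseval's theorem.

Σ|x[n]|² = (1/N)Σ|X[k]|² = 44.0000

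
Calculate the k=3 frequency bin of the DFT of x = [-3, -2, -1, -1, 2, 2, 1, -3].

X[3] = Σ(n=0 to 7) x[n] · ω_8^(3n) where ω_8 = e^(-2πi/8)
= (-3)·ω_8^0 + (-2)·ω_8^3 + (-1)·ω_8^6 + (-1)·ω_8^9 + (2)·ω_8^12 + (2)·ω_8^15 + (1)·ω_8^18 + (-3)·ω_8^21

X[3] = -0.7574-0.5858i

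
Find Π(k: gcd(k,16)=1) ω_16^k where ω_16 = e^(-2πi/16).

The primitive 16th roots of unity are ω_16^k for k coprime to 16: k ∈ {1, 3, 5, 7, 9, 11, 13, 15}
Their product equals the constant term of the cyclotomic polynomial Φ_16(x) up to sign.
For n ≥ 3, the product of all primitive nth roots of unity is 1. (For n=1 it is 1; for n=2 it is -1.)

1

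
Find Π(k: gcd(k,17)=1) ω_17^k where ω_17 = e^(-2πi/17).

The primitive 17th roots of unity are ω_17^k for k coprime to 17: k ∈ {1, 2, 3, 4, 5, 6, 7, 8, 9, 10, 11, 12, 13, 14, 15, 16}
Their product equals the constant term of the cyclotomic polynomial Φ_17(x) up to sign.
For n ≥ 3, the product of all primitive nth roots of unity is 1. (For n=1 it is 1; for n=2 it is -1.)

1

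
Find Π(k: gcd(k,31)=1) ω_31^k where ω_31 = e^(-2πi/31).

The primitive 31st roots of unity are ω_31^k for k coprime to 31: k ∈ {1, 2, 3, 4, 5, 6, 7, 8, 9, 10, 11, 12, 13, 14, 15, 16, 17, 18, 19, 20, 21, 22, 23, 24, 25, 26, 27, 28, 29, 30}
Their product equals the constant term of the cyclotomic polynomial Φ_31(x) up to sign.
For n ≥ 3, the product of all primitive nth roots of unity is 1. (For n=1 it is 1; for n=2 it is -1.)

1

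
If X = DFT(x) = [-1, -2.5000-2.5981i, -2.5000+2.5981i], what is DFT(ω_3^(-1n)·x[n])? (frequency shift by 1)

Modulation property: DFT(ω_3^(-1n)·x[n]) = X[(k-1) mod 3], so circularly shift X by 1 positions.

X[k-1] = [-2.5000+2.5981i, -1, -2.5000-2.5981i]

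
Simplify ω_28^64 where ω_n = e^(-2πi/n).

Since ω_28^28 = 1, powers reduce modulo 28.
64 mod 28 = 8
So ω_28^64 = ω_28^8 = e^(-2πi·8/28)

ω_28^64 = ω_28^8 = -0.2225-0.9749i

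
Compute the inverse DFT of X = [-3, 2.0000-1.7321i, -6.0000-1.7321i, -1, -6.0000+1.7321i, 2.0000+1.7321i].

x[n] = (1/6) Σ(k=0 to 5) X[k] · e^(2πikn/6)

Computing each x[n]:
x[0] = -2
x[1] = 2
x[2] = 0
x[3] = -3
x[4] = 0
x[5] = 0

x = [-2, 2, 0, -3, 0, 0]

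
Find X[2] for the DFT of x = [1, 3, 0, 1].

X[2] = Σ(n=0 to 3) x[n] · ω_4^(2n) where ω_4 = e^(-2πi/4)
= (1)·ω_4^0 + (3)·ω_4^2 + (0)·ω_4^4 + (1)·ω_4^6

X[2] = -3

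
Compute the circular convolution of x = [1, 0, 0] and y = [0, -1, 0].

(x ⊛ y)[n] = Σ(m=0 to 2) x[m] · y[(n-m) mod 3]

Computing each output sample:
(x ⊛ y)[0] = 0
(x ⊛ y)[1] = -1
(x ⊛ y)[2] = 0

x ⊛ y = [0, -1, 0]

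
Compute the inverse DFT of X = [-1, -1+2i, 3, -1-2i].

x[n] = (1/4) Σ(k=0 to 3) X[k] · e^(2πikn/4)

Computing each x[n]:
x[0] = 0
x[1] = -2
x[2] = 1
x[3] = 0

x = [0, -2, 1, 0]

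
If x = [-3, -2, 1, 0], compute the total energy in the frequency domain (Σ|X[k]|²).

Parseval: Σ|x[n]|² = (1/N)Σ|X[k]|², so Σ|X[k]|² = N·Σ|x[n]|² = 4·14.0000

Σ|X[k]|² = N·Σ|x[n]|² = 4·14.0000 = 56.0000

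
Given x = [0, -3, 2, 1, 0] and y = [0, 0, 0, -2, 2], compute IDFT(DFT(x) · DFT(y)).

(x ⊛ y)[n] = Σ(m=0 to 4) x[m] · y[(n-m) mod 5]

Computing each output sample:
(x ⊛ y)[0] = -10
(x ⊛ y)[1] = 2
(x ⊛ y)[2] = 2
(x ⊛ y)[3] = 0
(x ⊛ y)[4] = 6

x ⊛ y = [-10, 2, 2, 0, 6]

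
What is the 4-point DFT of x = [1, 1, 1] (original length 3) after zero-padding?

Original 3-point DFT: [3, 0, 0]
Zero-padded 4-point DFT provides frequency interpolation.

DFT_4([x, 0, ...]) = [3, -1i, 1, 1i]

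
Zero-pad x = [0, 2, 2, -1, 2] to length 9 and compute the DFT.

Original 5-point DFT: [5, 0.4271-1.7634i, -2.9271+2.8532i, -2.9271-2.8532i, 0.4271+1.7634i]
Zero-padded 9-point DFT provides frequency interpolation.

DFT_9([x, 0, ...]) = [5, 0.5000-3.0732i, 0.5000-2.2341i, -4.0000-1.7321i, 0.5000+3.4372i, 0.5000-3.4372i, -4.0000+1.7321i, 0.5000+2.2341i, 0.5000+3.0732i]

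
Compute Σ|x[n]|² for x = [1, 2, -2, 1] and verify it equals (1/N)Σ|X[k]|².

Time domain:
Σ|x[n]|² = |1|² + |2|² + |-2|² + |1|² = 10.0000

Frequency domain:
(1/4)Σ|X[k]|² = (1/4)(|2|² + |3-1i|² + |-4|² + |3+1i|²) = (1/4)·40.0000 = 10.0000

Both sides agree, confirming Parseval's theorem.

Σ|x[n]|² = (1/N)Σ|X[k]|² = 10.0000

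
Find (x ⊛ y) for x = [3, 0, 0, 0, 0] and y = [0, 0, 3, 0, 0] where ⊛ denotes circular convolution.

(x ⊛ y)[n] = Σ(m=0 to 4) x[m] · y[(n-m) mod 5]

Computing each output sample:
(x ⊛ y)[0] = 0
(x ⊛ y)[1] = 0
(x ⊛ y)[2] = 9
(x ⊛ y)[3] = 0
(x ⊛ y)[4] = 0

x ⊛ y = [0, 0, 9, 0, 0]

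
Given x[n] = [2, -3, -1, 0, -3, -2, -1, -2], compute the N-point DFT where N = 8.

X[k] = Σ(n=0 to 7) x[n] · ω_8^(nk)
where ω_8 = e^(-2πi/8)

Computing each X[k]:
X[0] = -10
X[1] = 2.8787-0.7071i
X[2] = 1+3i
X[3] = 7.1213-0.7071i
X[4] = 4
X[5] = 7.1213+0.7071i
X[6] = 1-3i
X[7] = 2.8787+0.7071i

X = [-10, 2.8787-0.7071i, 1+3i, 7.1213-0.7071i, 4, 7.1213+0.7071i, 1-3i, 2.8787+0.7071i]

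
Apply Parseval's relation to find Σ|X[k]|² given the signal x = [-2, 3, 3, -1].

Parseval: Σ|x[n]|² = (1/N)Σ|X[k]|², so Σ|X[k]|² = N·Σ|x[n]|² = 4·23.0000

Σ|X[k]|² = N·Σ|x[n]|² = 4·23.0000 = 92.0000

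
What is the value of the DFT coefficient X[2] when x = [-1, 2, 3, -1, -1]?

X[2] = Σ(n=0 to 4) x[n] · ω_5^(2n) where ω_5 = e^(-2πi/5)
= (-1)·ω_5^0 + (2)·ω_5^2 + (3)·ω_5^4 + (-1)·ω_5^6 + (-1)·ω_5^8

X[2] = -1.1910+2.0409i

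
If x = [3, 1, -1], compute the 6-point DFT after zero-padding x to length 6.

Original 3-point DFT: [3, 3.0000-1.7321i, 3.0000+1.7321i]
Zero-padded 6-point DFT provides frequency interpolation.

DFT_6([x, 0, ...]) = [3, 4, 3.0000-1.7321i, 1, 3.0000+1.7321i, 4]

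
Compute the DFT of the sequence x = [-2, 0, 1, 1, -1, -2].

X[k] = Σ(n=0 to 5) x[n] · ω_6^(nk)
where ω_6 = e^(-2πi/6)

Computing each X[k]:
X[0] = -3
X[1] = -4.0000-3.4641i
X[2] = 0
X[3] = -1
X[4] = 0
X[5] = -4.0000+3.4641i

X = [-3, -4.0000-3.4641i, 0, -1, 0, -4.0000+3.4641i]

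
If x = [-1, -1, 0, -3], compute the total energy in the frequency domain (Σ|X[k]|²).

Parseval: Σ|x[n]|² = (1/N)Σ|X[k]|², so Σ|X[k]|² = N·Σ|x[n]|² = 4·11.0000

Σ|X[k]|² = N·Σ|x[n]|² = 4·11.0000 = 44.0000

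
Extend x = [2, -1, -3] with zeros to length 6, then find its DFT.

Original 3-point DFT: [-2, 4.0000-1.7321i, 4.0000+1.7321i]
Zero-padded 6-point DFT provides frequency interpolation.

DFT_6([x, 0, ...]) = [-2, 3.0000+3.4641i, 4.0000-1.7321i, 0, 4.0000+1.7321i, 3.0000-3.4641i]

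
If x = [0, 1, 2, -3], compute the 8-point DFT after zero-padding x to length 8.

Original 4-point DFT: [0, -2-4i, 4, -2+4i]
Zero-padded 8-point DFT provides frequency interpolation.

DFT_8([x, 0, ...]) = [0, 2.8284-0.5858i, -2-4i, -2.8284+3.4142i, 4, -2.8284-3.4142i, -2+4i, 2.8284+0.5858i]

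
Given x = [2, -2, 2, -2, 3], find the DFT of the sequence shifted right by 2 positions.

Time shift by 2: X_shifted[k] = ω_5^(2k) · X[k]
Shifted x = [-2, 3, 2, -2, 2]

DFT(x[n-2]) = [3, -0.4549-3.3022i, -6.0451+3.2164i, -6.0451-3.2164i, -0.4549+3.3022i]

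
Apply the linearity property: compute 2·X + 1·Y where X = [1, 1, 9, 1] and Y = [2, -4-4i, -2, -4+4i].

By linearity: DFT(2x + 1y) = 2·DFT(x) + 1·DFT(y)
= 2·[1, 1, 9, 1] + 1·[2, -4-4i, -2, -4+4i]

Computing element-wise:
Z[0] = 2·(1) + 1·(2) = 4
Z[1] = 2·(1) + 1·(-4-4i) = -2-4i
Z[2] = 2·(9) + 1·(-2) = 16
Z[3] = 2·(1) + 1·(-4+4i) = -2+4i

DFT(2x + 1y) = 2·X + 1·Y = [4, -2-4i, 16, -2+4i]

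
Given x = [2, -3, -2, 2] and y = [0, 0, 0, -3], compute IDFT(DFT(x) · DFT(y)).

(x ⊛ y)[n] = Σ(m=0 to 3) x[m] · y[(n-m) mod 4]

Computing each output sample:
(x ⊛ y)[0] = 9
(x ⊛ y)[1] = 6
(x ⊛ y)[2] = -6
(x ⊛ y)[3] = -6

x ⊛ y = [9, 6, -6, -6]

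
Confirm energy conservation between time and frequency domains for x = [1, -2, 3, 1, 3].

Time domain:
Σ|x[n]|² = |1|² + |-2|² + |3|² + |1|² + |3|² = 24.0000

Frequency domain:
(1/5)Σ|X[k]|² = (1/5)(|6|² + |-1.9271+3.5797i|² + |1.4271+4.8410i|² + |1.4271-4.8410i|² + |-1.9271-3.5797i|²) = (1/5)·120.0000 = 24.0000

Both sides agree, confirming Parseval's theorem.

Σ|x[n]|² = (1/N)Σ|X[k]|² = 24.0000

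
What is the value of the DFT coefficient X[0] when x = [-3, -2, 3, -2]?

X[0] = Σ(n=0 to 3) x[n] · ω_4^0 = Σ x[n]
= (-3) + (-2) + (3) + (-2)

X[0] = -4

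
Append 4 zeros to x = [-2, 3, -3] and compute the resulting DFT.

Original 3-point DFT: [-2, -2.0000-5.1962i, -2.0000+5.1962i]
Zero-padded 7-point DFT provides frequency interpolation.

DFT_7([x, 0, ...]) = [-2, 0.5380+0.5793i, 0.0353-4.2264i, -6.5734-3.6471i, -6.5734+3.6471i, 0.0353+4.2264i, 0.5380-0.5793i]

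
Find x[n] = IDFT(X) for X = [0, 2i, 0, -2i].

x[n] = (1/4) Σ(k=0 to 3) X[k] · e^(2πikn/4)

Computing each x[n]:
x[0] = 0
x[1] = -1
x[2] = 0
x[3] = 1

x = [0, -1, 0, 1]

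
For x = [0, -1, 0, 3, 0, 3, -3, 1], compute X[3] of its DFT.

X[3] = Σ(n=0 to 7) x[n] · ω_8^(3n) where ω_8 = e^(-2πi/8)
= (0)·ω_8^0 + (-1)·ω_8^3 + (0)·ω_8^6 + (3)·ω_8^9 + (0)·ω_8^12 + (3)·ω_8^15 + (-3)·ω_8^18 + (1)·ω_8^21

X[3] = 4.2426+4.4142i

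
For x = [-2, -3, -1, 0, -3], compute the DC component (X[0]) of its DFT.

X[0] = Σ(n=0 to 4) x[n] · ω_5^0 = Σ x[n]
= (-2) + (-3) + (-1) + (0) + (-3)

X[0] = -9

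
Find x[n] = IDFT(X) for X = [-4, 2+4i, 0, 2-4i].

x[n] = (1/4) Σ(k=0 to 3) X[k] · e^(2πikn/4)

Computing each x[n]:
x[0] = 0
x[1] = -3
x[2] = -2
x[3] = 1

x = [0, -3, -2, 1]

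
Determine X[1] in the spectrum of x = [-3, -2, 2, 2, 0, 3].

X[1] = Σ(n=0 to 5) x[n] · ω_6^(1n) where ω_6 = e^(-2πi/6)
= (-3)·ω_6^0 + (-2)·ω_6^1 + (2)·ω_6^2 + (2)·ω_6^3 + (0)·ω_6^4 + (3)·ω_6^5

X[1] = -5.5000+2.5981i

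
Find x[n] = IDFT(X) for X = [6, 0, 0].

x[n] = (1/3) Σ(k=0 to 2) X[k] · e^(2πikn/3)

Computing each x[n]:
x[0] = 2
x[1] = 2
x[2] = 2

x = [2, 2, 2]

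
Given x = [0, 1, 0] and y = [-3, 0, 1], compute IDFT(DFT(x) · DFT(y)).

(x ⊛ y)[n] = Σ(m=0 to 2) x[m] · y[(n-m) mod 3]

Computing each output sample:
(x ⊛ y)[0] = 1
(x ⊛ y)[1] = -3
(x ⊛ y)[2] = 0

x ⊛ y = [1, -3, 0]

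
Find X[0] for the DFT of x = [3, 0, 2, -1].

X[0] = Σ(n=0 to 3) x[n] · ω_4^0 = Σ x[n]
= (3) + (0) + (2) + (-1)

X[0] = 4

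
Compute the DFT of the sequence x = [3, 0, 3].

X[k] = Σ(n=0 to 2) x[n] · ω_3^(nk)
where ω_3 = e^(-2πi/3)

Computing each X[k]:
X[0] = 6
X[1] = 1.5000+2.5981i
X[2] = 1.5000-2.5981i

X = [6, 1.5000+2.5981i, 1.5000-2.5981i]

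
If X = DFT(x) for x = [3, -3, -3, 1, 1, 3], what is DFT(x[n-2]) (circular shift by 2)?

Time shift by 2: X_shifted[k] = ω_6^(2k) · X[k]
Shifted x = [1, 3, 3, -3, -3, 1]

DFT(x[n-2]) = [2, 6.0000-6.9282i, -4.0000+3.4641i, 0, -4.0000-3.4641i, 6.0000+6.9282i]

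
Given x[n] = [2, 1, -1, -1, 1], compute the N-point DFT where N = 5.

X[k] = Σ(n=0 to 4) x[n] · ω_5^(nk)
where ω_5 = e^(-2πi/5)

Computing each X[k]:
X[0] = 2
X[1] = 4.2361
X[2] = -0.2361
X[3] = -0.2361
X[4] = 4.2361

X = [2, 4.2361, -0.2361, -0.2361, 4.2361]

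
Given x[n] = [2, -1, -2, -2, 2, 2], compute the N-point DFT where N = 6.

X[k] = Σ(n=0 to 5) x[n] · ω_6^(nk)
where ω_6 = e^(-2πi/6)

Computing each X[k]:
X[0] = 1
X[1] = 4.5000+6.0622i
X[2] = -0.5000-0.8660i
X[3] = 3
X[4] = -0.5000+0.8660i
X[5] = 4.5000-6.0622i

X = [1, 4.5000+6.0622i, -0.5000-0.8660i, 3, -0.5000+0.8660i, 4.5000-6.0622i]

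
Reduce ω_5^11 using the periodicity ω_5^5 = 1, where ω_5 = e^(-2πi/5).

Since ω_5^5 = 1, powers reduce modulo 5.
11 mod 5 = 1
So ω_5^11 = ω_5^1 = e^(-2πi·1/5)

ω_5^11 = ω_5^1 = 0.3090-0.9511i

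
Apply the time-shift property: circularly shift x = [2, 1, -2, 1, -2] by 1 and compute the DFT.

Time shift by 1: X_shifted[k] = ω_5^(1k) · X[k]
Shifted x = [-2, 2, 1, -2, 1]

DFT(x[n-1]) = [0, -0.2639-2.7144i, -4.7361+2.2654i, -4.7361-2.2654i, -0.2639+2.7144i]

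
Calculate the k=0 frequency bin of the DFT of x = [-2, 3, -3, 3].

X[0] = Σ(n=0 to 3) x[n] · ω_4^0 = Σ x[n]
= (-2) + (3) + (-3) + (3)

X[0] = 1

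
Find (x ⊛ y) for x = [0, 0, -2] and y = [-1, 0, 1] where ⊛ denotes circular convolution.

(x ⊛ y)[n] = Σ(m=0 to 2) x[m] · y[(n-m) mod 3]

Computing each output sample:
(x ⊛ y)[0] = 0
(x ⊛ y)[1] = -2
(x ⊛ y)[2] = 2

x ⊛ y = [0, -2, 2]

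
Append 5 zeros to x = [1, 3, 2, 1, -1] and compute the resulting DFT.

Original 5-point DFT: [6, -0.8090-4.3920i, 0.3090-1.4001i, 0.3090+1.4001i, -0.8090+4.3920i]
Zero-padded 10-point DFT provides frequency interpolation.

DFT_10([x, 0, ...]) = [6, 4.5451-4.0287i, -0.8090-4.3920i, -1.0451-0.1388i, 0.3090-1.4001i, -2, 0.3090+1.4001i, -1.0451+0.1388i, -0.8090+4.3920i, 4.5451+4.0287i]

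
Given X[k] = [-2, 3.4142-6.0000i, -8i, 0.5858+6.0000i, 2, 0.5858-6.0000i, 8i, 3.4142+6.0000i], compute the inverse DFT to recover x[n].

x[n] = (1/8) Σ(k=0 to 7) X[k] · e^(2πikn/8)

Computing each x[n]:
x[0] = 1
x[1] = 2
x[2] = 3
x[3] = -3
x[4] = -1
x[5] = 1
x[6] = -3
x[7] = -2

x = [1, 2, 3, -3, -1, 1, -3, -2]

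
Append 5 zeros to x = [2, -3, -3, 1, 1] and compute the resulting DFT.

Original 5-point DFT: [-2, 3.0000+6.1554i, 3.0000-1.4531i, 3.0000+1.4531i, 3.0000-6.1554i]
Zero-padded 10-point DFT provides frequency interpolation.

DFT_10([x, 0, ...]) = [-2, -2.4721+3.0777i, 3.0000+6.1554i, 6.4721+0.7265i, 3.0000-1.4531i, 2, 3.0000+1.4531i, 6.4721-0.7265i, 3.0000-6.1554i, -2.4721-3.0777i]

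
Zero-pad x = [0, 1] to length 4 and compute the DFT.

Original 2-point DFT: [1, -1]
Zero-padded 4-point DFT provides frequency interpolation.

DFT_4([x, 0, ...]) = [1, -1i, -1, 1i]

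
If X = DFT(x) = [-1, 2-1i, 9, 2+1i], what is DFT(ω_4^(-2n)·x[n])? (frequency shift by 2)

Modulation property: DFT(ω_4^(-2n)·x[n]) = X[(k-2) mod 4], so circularly shift X by 2 positions.

X[k-2] = [9, 2+1i, -1, 2-1i]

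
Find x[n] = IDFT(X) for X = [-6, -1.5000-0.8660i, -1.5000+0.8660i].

x[n] = (1/3) Σ(k=0 to 2) X[k] · e^(2πikn/3)

Computing each x[n]:
x[0] = -3
x[1] = -1
x[2] = -2

x = [-3, -1, -2]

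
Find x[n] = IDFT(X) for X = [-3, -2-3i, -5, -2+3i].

x[n] = (1/4) Σ(k=0 to 3) X[k] · e^(2πikn/4)

Computing each x[n]:
x[0] = -3
x[1] = 2
x[2] = -1
x[3] = -1

x = [-3, 2, -1, -1]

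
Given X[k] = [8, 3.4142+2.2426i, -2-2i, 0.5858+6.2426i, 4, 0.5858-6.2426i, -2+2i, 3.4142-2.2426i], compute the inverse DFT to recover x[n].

x[n] = (1/8) Σ(k=0 to 7) X[k] · e^(2πikn/8)

Computing each x[n]:
x[0] = 2
x[1] = 0
x[2] = 3
x[3] = -2
x[4] = 0
x[5] = 2
x[6] = 1
x[7] = 2

x = [2, 0, 3, -2, 0, 2, 1, 2]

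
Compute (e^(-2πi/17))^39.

Since ω_17^17 = 1, powers reduce modulo 17.
39 mod 17 = 5
So ω_17^39 = ω_17^5 = e^(-2πi·5/17)

ω_17^39 = ω_17^5 = -0.2737-0.9618i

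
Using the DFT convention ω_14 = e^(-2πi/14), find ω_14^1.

ω_14^1 = e^(-2πi·1/14)
= cos(-2π·1/14) + i·sin(-2π·1/14)
= cos(-2π/14) + i·sin(-2π/14)

ω_14^1 = cos(-2π/14) + i·sin(-2π/14) = 0.9010-0.4339i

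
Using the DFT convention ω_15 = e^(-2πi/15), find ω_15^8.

ω_15^8 = e^(-2πi·8/15)
= cos(-2π·8/15) + i·sin(-2π·8/15)
= cos(-16π/15) + i·sin(-16π/15)

ω_15^8 = cos(-16π/15) + i·sin(-16π/15) = -0.9781+0.2079i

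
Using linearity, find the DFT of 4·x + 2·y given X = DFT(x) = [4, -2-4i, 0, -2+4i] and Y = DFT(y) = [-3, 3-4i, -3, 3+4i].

By linearity: DFT(4x + 2y) = 4·DFT(x) + 2·DFT(y)
= 4·[4, -2-4i, 0, -2+4i] + 2·[-3, 3-4i, -3, 3+4i]

Computing element-wise:
Z[0] = 4·(4) + 2·(-3) = 10
Z[1] = 4·(-2-4i) + 2·(3-4i) = -2-24i
Z[2] = 4·(0) + 2·(-3) = -6
Z[3] = 4·(-2+4i) + 2·(3+4i) = -2+24i

DFT(4x + 2y) = 4·X + 2·Y = [10, -2-24i, -6, -2+24i]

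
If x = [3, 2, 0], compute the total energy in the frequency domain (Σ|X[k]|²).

Parseval: Σ|x[n]|² = (1/N)Σ|X[k]|², so Σ|X[k]|² = N·Σ|x[n]|² = 3·13.0000

Σ|X[k]|² = N·Σ|x[n]|² = 3·13.0000 = 39.0000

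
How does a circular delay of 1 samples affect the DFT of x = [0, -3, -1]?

Time shift by 1: X_shifted[k] = ω_3^(1k) · X[k]
Shifted x = [-1, 0, -3]

DFT(x[n-1]) = [-4, 0.5000-2.5981i, 0.5000+2.5981i]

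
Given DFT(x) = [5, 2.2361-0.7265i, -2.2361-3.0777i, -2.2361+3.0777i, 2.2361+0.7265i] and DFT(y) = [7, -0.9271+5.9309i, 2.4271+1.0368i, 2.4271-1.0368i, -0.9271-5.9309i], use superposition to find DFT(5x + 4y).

By linearity: DFT(5x + 4y) = 5·DFT(x) + 4·DFT(y)
= 5·[5, 2.2361-0.7265i, -2.2361-3.0777i, -2.2361+3.0777i, 2.2361+0.7265i] + 4·[7, -0.9271+5.9309i, 2.4271+1.0368i, 2.4271-1.0368i, -0.9271-5.9309i]

Computing element-wise:
Z[0] = 5·(5) + 4·(7) = 53
Z[1] = 5·(2.2361-0.7265i) + 4·(-0.9271+5.9309i) = 7.4721+20.0911i
Z[2] = 5·(-2.2361-3.0777i) + 4·(2.4271+1.0368i) = -1.4721-11.2413i
Z[3] = 5·(-2.2361+3.0777i) + 4·(2.4271-1.0368i) = -1.4721+11.2413i
Z[4] = 5·(2.2361+0.7265i) + 4·(-0.9271-5.9309i) = 7.4721-20.0911i

DFT(5x + 4y) = 5·X + 4·Y = [53, 7.4721+20.0911i, -1.4721-11.2413i, -1.4721+11.2413i, 7.4721-20.0911i]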